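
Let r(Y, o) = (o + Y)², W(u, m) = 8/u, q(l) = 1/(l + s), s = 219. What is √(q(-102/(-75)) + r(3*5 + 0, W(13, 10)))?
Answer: √1250678554454/71617 ≈ 15.616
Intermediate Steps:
q(l) = 1/(219 + l) (q(l) = 1/(l + 219) = 1/(219 + l))
r(Y, o) = (Y + o)²
√(q(-102/(-75)) + r(3*5 + 0, W(13, 10))) = √(1/(219 - 102/(-75)) + ((3*5 + 0) + 8/13)²) = √(1/(219 - 102*(-1/75)) + ((15 + 0) + 8*(1/13))²) = √(1/(219 + 34/25) + (15 + 8/13)²) = √(1/(5509/25) + (203/13)²) = √(25/5509 + 41209/169) = √(227024606/931021) = √1250678554454/71617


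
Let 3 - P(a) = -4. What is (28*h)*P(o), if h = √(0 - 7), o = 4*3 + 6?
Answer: 196*I*√7 ≈ 518.57*I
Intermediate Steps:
o = 18 (o = 12 + 6 = 18)
P(a) = 7 (P(a) = 3 - 1*(-4) = 3 + 4 = 7)
h = I*√7 (h = √(-7) = I*√7 ≈ 2.6458*I)
(28*h)*P(o) = (28*(I*√7))*7 = (28*I*√7)*7 = 196*I*√7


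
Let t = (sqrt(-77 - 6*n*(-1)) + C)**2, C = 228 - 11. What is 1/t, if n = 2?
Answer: (217 + I*sqrt(65))**(-2) ≈ 2.1149e-5 - 1.5737e-6*I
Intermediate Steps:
C = 217
t = (217 + I*sqrt(65))**2 (t = (sqrt(-77 - 6*2*(-1)) + 217)**2 = (sqrt(-77 - 12*(-1)) + 217)**2 = (sqrt(-77 + 12) + 217)**2 = (sqrt(-65) + 217)**2 = (I*sqrt(65) + 217)**2 = (217 + I*sqrt(65))**2 ≈ 47024.0 + 3499.0*I)
1/t = 1/((217 + I*sqrt(65))**2) = (217 + I*sqrt(65))**(-2)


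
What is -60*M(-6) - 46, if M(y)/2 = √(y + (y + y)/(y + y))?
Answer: -46 - 120*I*√5 ≈ -46.0 - 268.33*I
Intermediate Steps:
M(y) = 2*√(1 + y) (M(y) = 2*√(y + (y + y)/(y + y)) = 2*√(y + (2*y)/((2*y))) = 2*√(y + (2*y)*(1/(2*y))) = 2*√(y + 1) = 2*√(1 + y))
-60*M(-6) - 46 = -120*√(1 - 6) - 46 = -120*√(-5) - 46 = -120*I*√5 - 46 = -46 - 120*I*√5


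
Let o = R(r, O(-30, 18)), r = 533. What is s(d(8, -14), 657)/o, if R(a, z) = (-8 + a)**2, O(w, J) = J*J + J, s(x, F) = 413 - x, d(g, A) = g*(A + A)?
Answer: 13/5625 ≈ 0.0023111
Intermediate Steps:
d(g, A) = 2*A*g (d(g, A) = g*(2*A) = 2*A*g)
O(w, J) = J + J**2 (O(w, J) = J**2 + J = J + J**2)
o = 275625 (o = (-8 + 533)**2 = 525**2 = 275625)
s(d(8, -14), 657)/o = (413 - 2*(-14)*8)/275625 = (413 - 1*(-224))*(1/275625) = (413 + 224)*(1/275625) = 637*(1/275625) = 13/5625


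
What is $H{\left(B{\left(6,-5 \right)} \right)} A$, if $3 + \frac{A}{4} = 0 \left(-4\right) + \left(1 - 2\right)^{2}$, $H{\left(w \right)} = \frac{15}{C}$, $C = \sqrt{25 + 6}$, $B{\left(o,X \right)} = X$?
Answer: $- \frac{120 \sqrt{31}}{31} \approx -21.553$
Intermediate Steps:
$C = \sqrt{31} \approx 5.5678$
$H{\left(w \right)} = \frac{15 \sqrt{31}}{31}$ ($H{\left(w \right)} = \frac{15}{\sqrt{31}} = 15 \frac{\sqrt{31}}{31} = \frac{15 \sqrt{31}}{31}$)
$A = -8$ ($A = -12 + 4 \left(0 \left(-4\right) + \left(1 - 2\right)^{2}\right) = -12 + 4 \left(0 + \left(-1\right)^{2}\right) = -12 + 4 \left(0 + 1\right) = -12 + 4 \cdot 1 = -12 + 4 = -8$)
$H{\left(B{\left(6,-5 \right)} \right)} A = \frac{15 \sqrt{31}}{31} \left(-8\right) = - \frac{120 \sqrt{31}}{31}$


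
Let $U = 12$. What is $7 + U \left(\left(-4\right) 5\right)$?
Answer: $-233$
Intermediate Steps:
$7 + U \left(\left(-4\right) 5\right) = 7 + 12 \left(\left(-4\right) 5\right) = 7 + 12 \left(-20\right) = 7 - 240 = -233$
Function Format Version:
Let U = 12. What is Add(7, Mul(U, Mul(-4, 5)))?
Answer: -233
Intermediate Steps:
Add(7, Mul(U, Mul(-4, 5))) = Add(7, Mul(12, Mul(-4, 5))) = Add(7, Mul(12, -20)) = Add(7, -240) = -233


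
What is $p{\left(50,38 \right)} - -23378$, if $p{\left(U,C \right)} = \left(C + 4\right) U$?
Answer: $25478$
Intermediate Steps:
$p{\left(U,C \right)} = U \left(4 + C\right)$ ($p{\left(U,C \right)} = \left(4 + C\right) U = U \left(4 + C\right)$)
$p{\left(50,38 \right)} - -23378 = 50 \left(4 + 38\right) - -23378 = 50 \cdot 42 + 23378 = 2100 + 23378 = 25478$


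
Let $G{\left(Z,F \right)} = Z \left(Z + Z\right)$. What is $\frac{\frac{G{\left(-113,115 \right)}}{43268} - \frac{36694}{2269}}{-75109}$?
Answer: $\frac{764865135}{3686916492514} \approx 0.00020745$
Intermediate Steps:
$G{\left(Z,F \right)} = 2 Z^{2}$ ($G{\left(Z,F \right)} = Z 2 Z = 2 Z^{2}$)
$\frac{\frac{G{\left(-113,115 \right)}}{43268} - \frac{36694}{2269}}{-75109} = \frac{\frac{2 \left(-113\right)^{2}}{43268} - \frac{36694}{2269}}{-75109} = \left(2 \cdot 12769 \cdot \frac{1}{43268} - \frac{36694}{2269}\right) \left(- \frac{1}{75109}\right) = \left(25538 \cdot \frac{1}{43268} - \frac{36694}{2269}\right) \left(- \frac{1}{75109}\right) = \left(\frac{12769}{21634} - \frac{36694}{2269}\right) \left(- \frac{1}{75109}\right) = \left(- \frac{764865135}{49087546}\right) \left(- \frac{1}{75109}\right) = \frac{764865135}{3686916492514}$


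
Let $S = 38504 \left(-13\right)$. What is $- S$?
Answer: $500552$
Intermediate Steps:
$S = -500552$
$- S = \left(-1\right) \left(-500552\right) = 500552$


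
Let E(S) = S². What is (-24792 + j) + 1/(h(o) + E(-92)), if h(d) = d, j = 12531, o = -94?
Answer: -102624569/8370 ≈ -12261.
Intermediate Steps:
(-24792 + j) + 1/(h(o) + E(-92)) = (-24792 + 12531) + 1/(-94 + (-92)²) = -12261 + 1/(-94 + 8464) = -12261 + 1/8370 = -102624569/8370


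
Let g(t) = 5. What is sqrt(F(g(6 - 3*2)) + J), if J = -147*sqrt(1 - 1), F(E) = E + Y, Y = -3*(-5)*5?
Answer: 4*sqrt(5) ≈ 8.9443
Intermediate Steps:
Y = 75 (Y = 15*5 = 75)
F(E) = 75 + E (F(E) = E + 75 = 75 + E)
J = 0 (J = -147*sqrt(0) = -147*0 = 0)
sqrt(F(g(6 - 3*2)) + J) = sqrt((75 + 5) + 0) = sqrt(80 + 0) = sqrt(80) = 4*sqrt(5)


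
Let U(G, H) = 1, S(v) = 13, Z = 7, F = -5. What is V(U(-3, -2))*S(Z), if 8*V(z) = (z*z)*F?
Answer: -65/8 ≈ -8.1250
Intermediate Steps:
V(z) = -5*z²/8 (V(z) = ((z*z)*(-5))/8 = (z²*(-5))/8 = (-5*z²)/8 = -5*z²/8)
V(U(-3, -2))*S(Z) = -5/8*1²*13 = -5/8*1*13 = -5/8*13 = -65/8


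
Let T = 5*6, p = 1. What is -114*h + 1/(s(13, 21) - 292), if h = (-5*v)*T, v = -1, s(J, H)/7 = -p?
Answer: -5112901/299 ≈ -17100.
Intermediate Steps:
s(J, H) = -7 (s(J, H) = 7*(-1*1) = 7*(-1) = -7)
T = 30
h = 150 (h = -5*(-1)*30 = 5*30 = 150)
-114*h + 1/(s(13, 21) - 292) = -114*150 + 1/(-7 - 292) = -17100 + 1/(-299) = -17100 - 1/299 = -5112901/299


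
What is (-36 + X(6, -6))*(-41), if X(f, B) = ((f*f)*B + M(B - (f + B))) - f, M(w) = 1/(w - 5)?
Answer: 116399/11 ≈ 10582.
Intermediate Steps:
M(w) = 1/(-5 + w)
X(f, B) = 1/(-5 - f) - f + B*f² (X(f, B) = ((f*f)*B + 1/(-5 + (B - (f + B)))) - f = (f²*B + 1/(-5 + (B - (B + f)))) - f = (B*f² + 1/(-5 + (B + (-B - f)))) - f = (B*f² + 1/(-5 - f)) - f = (1/(-5 - f) + B*f²) - f = 1/(-5 - f) - f + B*f²)
(-36 + X(6, -6))*(-41) = (-36 + (-1 + 6*(-1 - 6*6)*(5 + 6))/(5 + 6))*(-41) = (-36 + (-1 + 6*(-1 - 36)*11)/11)*(-41) = (-36 + (-1 + 6*(-37)*11)/11)*(-41) = (-36 + (-1 - 2442)/11)*(-41) = (-36 + (1/11)*(-2443))*(-41) = (-36 - 2443/11)*(-41) = -2839/11*(-41) = 116399/11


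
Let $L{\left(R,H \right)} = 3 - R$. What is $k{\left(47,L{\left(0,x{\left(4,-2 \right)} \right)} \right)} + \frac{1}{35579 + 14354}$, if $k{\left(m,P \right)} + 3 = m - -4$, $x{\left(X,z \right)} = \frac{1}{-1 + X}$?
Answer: $\frac{2396785}{49933} \approx 48.0$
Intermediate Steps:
$k{\left(m,P \right)} = 1 + m$ ($k{\left(m,P \right)} = -3 + \left(m - -4\right) = -3 + \left(m + 4\right) = -3 + \left(4 + m\right) = 1 + m$)
$k{\left(47,L{\left(0,x{\left(4,-2 \right)} \right)} \right)} + \frac{1}{35579 + 14354} = \left(1 + 47\right) + \frac{1}{35579 + 14354} = 48 + \frac{1}{49933} = \frac{2396785}{49933}$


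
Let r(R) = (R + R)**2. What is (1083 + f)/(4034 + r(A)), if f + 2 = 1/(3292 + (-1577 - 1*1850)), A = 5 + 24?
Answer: 72967/499365 ≈ 0.14612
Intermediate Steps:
A = 29
r(R) = 4*R**2 (r(R) = (2*R)**2 = 4*R**2)
f = -271/135 (f = -2 + 1/(3292 + (-1577 - 1*1850)) = -2 + 1/(3292 + (-1577 - 1850)) = -2 + 1/(3292 - 3427) = -2 + 1/(-135) = -2 - 1/135 = -271/135 ≈ -2.0074)
(1083 + f)/(4034 + r(A)) = (1083 - 271/135)/(4034 + 4*29**2) = 145934/(135*(4034 + 4*841)) = 145934/(135*(4034 + 3364)) = (145934/135)/7398 = (145934/135)*(1/7398) = 72967/499365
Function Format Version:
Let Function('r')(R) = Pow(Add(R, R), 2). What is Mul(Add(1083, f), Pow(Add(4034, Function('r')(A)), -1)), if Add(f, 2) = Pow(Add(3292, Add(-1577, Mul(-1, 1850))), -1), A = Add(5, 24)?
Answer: Rational(72967, 499365) ≈ 0.14612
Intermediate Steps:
A = 29
Function('r')(R) = Mul(4, Pow(R, 2)) (Function('r')(R) = Pow(Mul(2, R), 2) = Mul(4, Pow(R, 2)))
f = Rational(-271, 135) (f = Add(-2, Pow(Add(3292, Add(-1577, Mul(-1, 1850))), -1)) = Add(-2, Pow(Add(3292, Add(-1577, -1850)), -1)) = Add(-2, Pow(Add(3292, -3427), -1)) = Add(-2, Pow(-135, -1)) = Add(-2, Rational(-1, 135)) = Rational(-271, 135) ≈ -2.0074)
Mul(Add(1083, f), Pow(Add(4034, Function('r')(A)), -1)) = Mul(Add(1083, Rational(-271, 135)), Pow(Add(4034, Mul(4, Pow(29, 2))), -1)) = Mul(Rational(145934, 135), Pow(Add(4034, Mul(4, 841)), -1)) = Mul(Rational(145934, 135), Pow(Add(4034, 3364), -1)) = Mul(Rational(145934, 135), Pow(7398, -1)) = Mul(Rational(145934, 135), Rational(1, 7398)) = Rational(72967, 499365)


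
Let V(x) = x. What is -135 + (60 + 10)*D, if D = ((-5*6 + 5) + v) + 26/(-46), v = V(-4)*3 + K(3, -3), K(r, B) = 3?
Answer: -58755/23 ≈ -2554.6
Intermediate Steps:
v = -9 (v = -4*3 + 3 = -12 + 3 = -9)
D = -795/23 (D = ((-5*6 + 5) - 9) + 26/(-46) = ((-30 + 5) - 9) + 26*(-1/46) = (-25 - 9) - 13/23 = -34 - 13/23 = -795/23 ≈ -34.565)
-135 + (60 + 10)*D = -135 + (60 + 10)*(-795/23) = -135 + 70*(-795/23) = -135 - 55650/23 = -58755/23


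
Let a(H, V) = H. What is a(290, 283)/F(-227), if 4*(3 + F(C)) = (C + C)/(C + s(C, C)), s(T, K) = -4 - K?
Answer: 80/7 ≈ 11.429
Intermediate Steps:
F(C) = -3 - C/8 (F(C) = -3 + ((C + C)/(C + (-4 - C)))/4 = -3 + ((2*C)/(-4))/4 = -3 + ((2*C)*(-¼))/4 = -3 + (-C/2)/4 = -3 - C/8)
a(290, 283)/F(-227) = 290/(-3 - ⅛*(-227)) = 290/(-3 + 227/8) = 290/(203/8) = 290*(8/203) = 80/7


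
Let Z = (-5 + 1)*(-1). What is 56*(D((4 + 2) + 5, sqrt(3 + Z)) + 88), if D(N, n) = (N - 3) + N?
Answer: 5992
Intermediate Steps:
Z = 4 (Z = -4*(-1) = 4)
D(N, n) = -3 + 2*N (D(N, n) = (-3 + N) + N = -3 + 2*N)
56*(D((4 + 2) + 5, sqrt(3 + Z)) + 88) = 56*((-3 + 2*((4 + 2) + 5)) + 88) = 56*((-3 + 2*(6 + 5)) + 88) = 56*((-3 + 2*11) + 88) = 56*((-3 + 22) + 88) = 56*(19 + 88) = 56*107 = 5992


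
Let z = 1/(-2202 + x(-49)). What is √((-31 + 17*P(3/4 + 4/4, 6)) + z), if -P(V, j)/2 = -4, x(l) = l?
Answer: √532032854/2251 ≈ 10.247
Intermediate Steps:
P(V, j) = 8 (P(V, j) = -2*(-4) = 8)
z = -1/2251 (z = 1/(-2202 - 49) = 1/(-2251) = -1/2251 ≈ -0.00044425)
√((-31 + 17*P(3/4 + 4/4, 6)) + z) = √((-31 + 17*8) - 1/2251) = √((-31 + 136) - 1/2251) = √(105 - 1/2251) = √(236354/2251) = √532032854/2251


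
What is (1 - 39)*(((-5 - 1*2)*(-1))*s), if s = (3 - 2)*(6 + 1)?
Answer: -1862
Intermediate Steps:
s = 7 (s = 1*7 = 7)
(1 - 39)*(((-5 - 1*2)*(-1))*s) = (1 - 39)*(((-5 - 1*2)*(-1))*7) = -38*(-5 - 2)*(-1)*7 = -38*(-7*(-1))*7 = -266*7 = -38*49 = -1862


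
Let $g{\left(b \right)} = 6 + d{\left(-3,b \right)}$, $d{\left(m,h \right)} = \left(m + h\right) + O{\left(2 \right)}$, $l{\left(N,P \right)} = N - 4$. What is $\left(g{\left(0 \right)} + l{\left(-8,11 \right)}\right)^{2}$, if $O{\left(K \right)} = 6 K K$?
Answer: $225$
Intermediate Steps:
$l{\left(N,P \right)} = -4 + N$
$O{\left(K \right)} = 6 K^{2}$
$d{\left(m,h \right)} = 24 + h + m$ ($d{\left(m,h \right)} = \left(m + h\right) + 6 \cdot 2^{2} = \left(h + m\right) + 6 \cdot 4 = \left(h + m\right) + 24 = 24 + h + m$)
$g{\left(b \right)} = 27 + b$ ($g{\left(b \right)} = 6 + \left(24 + b - 3\right) = 6 + \left(21 + b\right) = 27 + b$)
$\left(g{\left(0 \right)} + l{\left(-8,11 \right)}\right)^{2} = \left(\left(27 + 0\right) - 12\right)^{2} = \left(27 - 12\right)^{2} = 15^{2} = 225$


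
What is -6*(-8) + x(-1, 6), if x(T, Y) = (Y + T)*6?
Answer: 78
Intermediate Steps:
x(T, Y) = 6*T + 6*Y (x(T, Y) = (T + Y)*6 = 6*T + 6*Y)
-6*(-8) + x(-1, 6) = -6*(-8) + (6*(-1) + 6*6) = 48 + (-6 + 36) = 48 + 30 = 78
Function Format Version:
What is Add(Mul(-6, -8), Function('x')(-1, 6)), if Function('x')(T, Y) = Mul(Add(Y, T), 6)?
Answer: 78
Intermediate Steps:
Function('x')(T, Y) = Add(Mul(6, T), Mul(6, Y)) (Function('x')(T, Y) = Mul(Add(T, Y), 6) = Add(Mul(6, T), Mul(6, Y)))
Add(Mul(-6, -8), Function('x')(-1, 6)) = Add(Mul(-6, -8), Add(Mul(6, -1), Mul(6, 6))) = Add(48, Add(-6, 36)) = Add(48, 30) = 78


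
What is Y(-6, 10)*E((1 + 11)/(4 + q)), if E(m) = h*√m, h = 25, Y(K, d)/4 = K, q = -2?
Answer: -600*√6 ≈ -1469.7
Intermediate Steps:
Y(K, d) = 4*K
E(m) = 25*√m
Y(-6, 10)*E((1 + 11)/(4 + q)) = (4*(-6))*(25*√((1 + 11)/(4 - 2))) = -600*√(12/2) = -600*√(12*(½)) = -600*√6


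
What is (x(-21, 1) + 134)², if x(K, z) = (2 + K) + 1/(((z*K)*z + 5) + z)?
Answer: 2972176/225 ≈ 13210.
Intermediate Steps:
x(K, z) = 2 + K + 1/(5 + z + K*z²) (x(K, z) = (2 + K) + 1/(((K*z)*z + 5) + z) = (2 + K) + 1/((K*z² + 5) + z) = (2 + K) + 1/((5 + K*z²) + z) = (2 + K) + 1/(5 + z + K*z²) = 2 + K + 1/(5 + z + K*z²))
(x(-21, 1) + 134)² = ((11 + 2*1 + 5*(-21) - 21*1 + (-21)²*1² + 2*(-21)*1²)/(5 + 1 - 21*1²) + 134)² = ((11 + 2 - 105 - 21 + 441*1 + 2*(-21)*1)/(5 + 1 - 21*1) + 134)² = ((11 + 2 - 105 - 21 + 441 - 42)/(5 + 1 - 21) + 134)² = (286/(-15) + 134)² = (-1/15*286 + 134)² = (-286/15 + 134)² = (1724/15)² = 2972176/225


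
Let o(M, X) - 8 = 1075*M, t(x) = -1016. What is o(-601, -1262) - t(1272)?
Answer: -645051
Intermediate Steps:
o(M, X) = 8 + 1075*M
o(-601, -1262) - t(1272) = (8 + 1075*(-601)) - 1*(-1016) = (8 - 646075) + 1016 = -646067 + 1016 = -645051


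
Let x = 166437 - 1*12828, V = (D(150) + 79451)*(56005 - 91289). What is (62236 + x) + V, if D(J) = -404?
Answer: -2788878503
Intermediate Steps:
V = -2789094348 (V = (-404 + 79451)*(56005 - 91289) = 79047*(-35284) = -2789094348)
x = 153609 (x = 166437 - 12828 = 153609)
(62236 + x) + V = (62236 + 153609) - 2789094348 = 215845 - 2789094348 = -2788878503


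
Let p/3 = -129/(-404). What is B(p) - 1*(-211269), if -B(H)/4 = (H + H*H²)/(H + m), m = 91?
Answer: 320264542748481/1515909404 ≈ 2.1127e+5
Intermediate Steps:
p = 387/404 (p = 3*(-129/(-404)) = 3*(-129*(-1/404)) = 3*(129/404) = 387/404 ≈ 0.95792)
B(H) = -4*(H + H³)/(91 + H) (B(H) = -4*(H + H*H²)/(H + 91) = -4*(H + H³)/(91 + H))
B(p) - 1*(-211269) = -4*387/404*(1 + (387/404)²)/(91 + 387/404) - 1*(-211269) = -4*387/404*(1 + 149769/163216)/37151/404 + 211269 = -4*387/404*404/37151*312985/163216 + 211269 = -121125195/1515909404 + 211269 = 320264542748481/1515909404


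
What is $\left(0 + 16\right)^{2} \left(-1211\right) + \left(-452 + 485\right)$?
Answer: $-309983$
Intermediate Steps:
$\left(0 + 16\right)^{2} \left(-1211\right) + \left(-452 + 485\right) = 16^{2} \left(-1211\right) + 33 = 256 \left(-1211\right) + 33 = -310016 + 33 = -309983$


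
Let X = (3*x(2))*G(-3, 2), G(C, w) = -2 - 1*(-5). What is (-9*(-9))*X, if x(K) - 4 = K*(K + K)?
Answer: 8748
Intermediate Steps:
G(C, w) = 3 (G(C, w) = -2 + 5 = 3)
x(K) = 4 + 2*K² (x(K) = 4 + K*(K + K) = 4 + K*(2*K) = 4 + 2*K²)
X = 108 (X = (3*(4 + 2*2²))*3 = (3*(4 + 2*4))*3 = (3*(4 + 8))*3 = (3*12)*3 = 36*3 = 108)
(-9*(-9))*X = -9*(-9)*108 = 81*108 = 8748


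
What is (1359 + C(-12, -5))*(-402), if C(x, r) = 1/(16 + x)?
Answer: -1092837/2 ≈ -5.4642e+5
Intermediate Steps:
(1359 + C(-12, -5))*(-402) = (1359 + 1/(16 - 12))*(-402) = (1359 + 1/4)*(-402) = (1359 + ¼)*(-402) = (5437/4)*(-402) = -1092837/2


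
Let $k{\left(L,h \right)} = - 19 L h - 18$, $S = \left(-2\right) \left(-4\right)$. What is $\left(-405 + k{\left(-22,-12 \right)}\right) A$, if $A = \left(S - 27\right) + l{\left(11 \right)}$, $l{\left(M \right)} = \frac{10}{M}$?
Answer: $\frac{1082361}{11} \approx 98397.0$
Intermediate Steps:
$S = 8$
$A = - \frac{199}{11}$ ($A = \left(8 - 27\right) + \frac{10}{11} = -19 + 10 \cdot \frac{1}{11} = -19 + \frac{10}{11} = - \frac{199}{11} \approx -18.091$)
$k{\left(L,h \right)} = -18 - 19 L h$ ($k{\left(L,h \right)} = - 19 L h - 18 = -18 - 19 L h$)
$\left(-405 + k{\left(-22,-12 \right)}\right) A = \left(-405 - \left(18 - -5016\right)\right) \left(- \frac{199}{11}\right) = \left(-405 - 5034\right) \left(- \frac{199}{11}\right) = \left(-5439\right) \left(- \frac{199}{11}\right) = \frac{1082361}{11}$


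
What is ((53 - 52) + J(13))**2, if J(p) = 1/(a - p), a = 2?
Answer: 100/121 ≈ 0.82645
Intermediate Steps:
J(p) = 1/(2 - p)
((53 - 52) + J(13))**2 = ((53 - 52) - 1/(-2 + 13))**2 = (1 - 1/11)**2 = (10/11)**2 = 100/121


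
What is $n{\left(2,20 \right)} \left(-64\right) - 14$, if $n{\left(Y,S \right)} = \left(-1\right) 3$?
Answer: $178$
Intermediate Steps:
$n{\left(Y,S \right)} = -3$
$n{\left(2,20 \right)} \left(-64\right) - 14 = \left(-3\right) \left(-64\right) - 14 = 192 - 14 = 178$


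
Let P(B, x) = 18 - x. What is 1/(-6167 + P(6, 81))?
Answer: -1/6230 ≈ -0.00016051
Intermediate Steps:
1/(-6167 + P(6, 81)) = 1/(-6167 + (18 - 1*81)) = 1/(-6167 + (18 - 81)) = 1/(-6167 - 63) = 1/(-6230) = -1/6230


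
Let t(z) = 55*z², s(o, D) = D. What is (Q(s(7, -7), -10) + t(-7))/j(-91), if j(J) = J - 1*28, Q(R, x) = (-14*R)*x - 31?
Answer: -1684/119 ≈ -14.151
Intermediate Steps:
Q(R, x) = -31 - 14*R*x (Q(R, x) = -14*R*x - 31 = -31 - 14*R*x)
j(J) = -28 + J (j(J) = J - 28 = -28 + J)
(Q(s(7, -7), -10) + t(-7))/j(-91) = ((-31 - 14*(-7)*(-10)) + 55*(-7)²)/(-28 - 91) = ((-31 - 980) + 55*49)/(-119) = (-1011 + 2695)*(-1/119) = 1684*(-1/119) = -1684/119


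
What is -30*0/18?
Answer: 0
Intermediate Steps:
-30*0/18 = 0*(1/18) = 0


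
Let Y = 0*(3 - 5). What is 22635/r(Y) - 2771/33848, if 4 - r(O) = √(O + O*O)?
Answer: 191534599/33848 ≈ 5658.7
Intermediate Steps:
Y = 0 (Y = 0*(-2) = 0)
r(O) = 4 - √(O + O²) (r(O) = 4 - √(O + O*O) = 4 - √(O + O²))
22635/r(Y) - 2771/33848 = 22635/(4 - √(0*(1 + 0))) - 2771/33848 = 22635/(4 - √(0*1)) - 2771*1/33848 = 22635/(4 - √0) - 2771/33848 = 22635/(4 - 1*0) - 2771/33848 = 22635/(4 + 0) - 2771/33848 = 22635/4 - 2771/33848 = 191534599/33848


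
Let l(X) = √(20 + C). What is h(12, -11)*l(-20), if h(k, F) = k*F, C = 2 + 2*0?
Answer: -132*√22 ≈ -619.13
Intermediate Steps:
C = 2 (C = 2 + 0 = 2)
h(k, F) = F*k
l(X) = √22 (l(X) = √(20 + 2) = √22)
h(12, -11)*l(-20) = (-11*12)*√22 = -132*√22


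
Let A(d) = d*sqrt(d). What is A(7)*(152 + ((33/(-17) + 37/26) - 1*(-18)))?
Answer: 524377*sqrt(7)/442 ≈ 3138.8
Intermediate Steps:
A(d) = d**(3/2)
A(7)*(152 + ((33/(-17) + 37/26) - 1*(-18))) = 7**(3/2)*(152 + ((33/(-17) + 37/26) - 1*(-18))) = (7*sqrt(7))*(152 + ((33*(-1/17) + 37*(1/26)) + 18)) = (7*sqrt(7))*(152 + ((-33/17 + 37/26) + 18)) = (7*sqrt(7))*(152 + (-229/442 + 18)) = (7*sqrt(7))*(152 + 7727/442) = (7*sqrt(7))*(74911/442) = 524377*sqrt(7)/442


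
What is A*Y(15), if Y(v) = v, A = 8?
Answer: 120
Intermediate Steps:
A*Y(15) = 8*15 = 120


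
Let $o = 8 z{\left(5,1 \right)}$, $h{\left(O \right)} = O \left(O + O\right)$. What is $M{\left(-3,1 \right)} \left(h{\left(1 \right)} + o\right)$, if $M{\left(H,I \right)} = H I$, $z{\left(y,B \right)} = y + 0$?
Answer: $-126$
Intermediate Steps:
$z{\left(y,B \right)} = y$
$h{\left(O \right)} = 2 O^{2}$ ($h{\left(O \right)} = O 2 O = 2 O^{2}$)
$o = 40$ ($o = 8 \cdot 5 = 40$)
$M{\left(-3,1 \right)} \left(h{\left(1 \right)} + o\right) = \left(-3\right) 1 \left(2 \cdot 1^{2} + 40\right) = - 3 \left(2 \cdot 1 + 40\right) = - 3 \left(2 + 40\right) = \left(-3\right) 42 = -126$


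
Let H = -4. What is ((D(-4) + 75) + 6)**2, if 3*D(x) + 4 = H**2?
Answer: 7225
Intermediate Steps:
D(x) = 4 (D(x) = -4/3 + (1/3)*(-4)**2 = -4/3 + (1/3)*16 = -4/3 + 16/3 = 4)
((D(-4) + 75) + 6)**2 = ((4 + 75) + 6)**2 = (79 + 6)**2 = 85**2 = 7225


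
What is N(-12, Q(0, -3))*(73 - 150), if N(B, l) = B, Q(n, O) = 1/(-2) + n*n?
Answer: 924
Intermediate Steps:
Q(n, O) = -1/2 + n**2
N(-12, Q(0, -3))*(73 - 150) = -12*(73 - 150) = -12*(-77) = 924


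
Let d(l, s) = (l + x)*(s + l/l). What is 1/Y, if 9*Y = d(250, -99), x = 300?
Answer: -9/53900 ≈ -0.00016698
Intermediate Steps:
d(l, s) = (1 + s)*(300 + l) (d(l, s) = (l + 300)*(s + l/l) = (300 + l)*(s + 1) = (300 + l)*(1 + s) = (1 + s)*(300 + l))
Y = -53900/9 (Y = (300 + 250 + 300*(-99) + 250*(-99))/9 = (300 + 250 - 29700 - 24750)/9 = (1/9)*(-53900) = -53900/9 ≈ -5988.9)
1/Y = 1/(-53900/9) = -9/53900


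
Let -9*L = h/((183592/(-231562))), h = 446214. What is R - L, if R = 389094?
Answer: 44965392047/137694 ≈ 3.2656e+5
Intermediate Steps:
L = 8610517189/137694 (L = -148738/(3*(183592/(-231562))) = -148738/(3*(183592*(-1/231562))) = -148738/(3*(-91796/115781)) = -148738*(-115781)/(3*91796) = -⅑*(-25831551567/45898) = 8610517189/137694 ≈ 62534.)
R - L = 389094 - 1*8610517189/137694 = 389094 - 8610517189/137694 = 44965392047/137694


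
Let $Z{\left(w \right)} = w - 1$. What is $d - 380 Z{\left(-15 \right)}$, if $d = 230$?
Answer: $6310$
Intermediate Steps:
$Z{\left(w \right)} = -1 + w$ ($Z{\left(w \right)} = w - 1 = -1 + w$)
$d - 380 Z{\left(-15 \right)} = 230 - 380 \left(-1 - 15\right) = 230 - -6080 = 230 + 6080 = 6310$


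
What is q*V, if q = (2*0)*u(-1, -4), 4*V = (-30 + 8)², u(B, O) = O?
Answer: 0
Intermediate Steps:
V = 121 (V = (-30 + 8)²/4 = (¼)*(-22)² = (¼)*484 = 121)
q = 0 (q = (2*0)*(-4) = 0*(-4) = 0)
q*V = 0*121 = 0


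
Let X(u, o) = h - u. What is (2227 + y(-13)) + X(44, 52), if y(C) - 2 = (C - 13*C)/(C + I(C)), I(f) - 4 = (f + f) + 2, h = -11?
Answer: 23862/11 ≈ 2169.3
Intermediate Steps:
X(u, o) = -11 - u
I(f) = 6 + 2*f (I(f) = 4 + ((f + f) + 2) = 4 + (2*f + 2) = 4 + (2 + 2*f) = 6 + 2*f)
y(C) = 2 - 12*C/(6 + 3*C) (y(C) = 2 + (C - 13*C)/(C + (6 + 2*C)) = 2 + (-12*C)/(6 + 3*C) = 2 - 12*C/(6 + 3*C))
(2227 + y(-13)) + X(44, 52) = (2227 + 2*(2 - 1*(-13))/(2 - 13)) + (-11 - 1*44) = (2227 + 2*(2 + 13)/(-11)) + (-11 - 44) = (2227 + 2*(-1/11)*15) - 55 = (2227 - 30/11) - 55 = 24467/11 - 55 = 23862/11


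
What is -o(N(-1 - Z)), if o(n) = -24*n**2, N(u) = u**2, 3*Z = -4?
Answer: 8/27 ≈ 0.29630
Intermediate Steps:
Z = -4/3 (Z = (1/3)*(-4) = -4/3 ≈ -1.3333)
-o(N(-1 - Z)) = -(-24)*((-1 - 1*(-4/3))**2)**2 = -(-24)*((-1 + 4/3)**2)**2 = -(-24)*((1/3)**2)**2 = -(-24)*(1/9)**2 = -(-24)/81 = -1*(-8/27) = 8/27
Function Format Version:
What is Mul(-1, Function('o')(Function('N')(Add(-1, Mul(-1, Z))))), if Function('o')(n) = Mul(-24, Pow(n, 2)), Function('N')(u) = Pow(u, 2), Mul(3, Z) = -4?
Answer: Rational(8, 27) ≈ 0.29630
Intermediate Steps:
Z = Rational(-4, 3) (Z = Mul(Rational(1, 3), -4) = Rational(-4, 3) ≈ -1.3333)
Mul(-1, Function('o')(Function('N')(Add(-1, Mul(-1, Z))))) = Mul(-1, Mul(-24, Pow(Pow(Add(-1, Mul(-1, Rational(-4, 3))), 2), 2))) = Mul(-1, Mul(-24, Pow(Pow(Add(-1, Rational(4, 3)), 2), 2))) = Mul(-1, Mul(-24, Pow(Pow(Rational(1, 3), 2), 2))) = Mul(-1, Mul(-24, Pow(Rational(1, 9), 2))) = Mul(-1, Mul(-24, Rational(1, 81))) = Mul(-1, Rational(-8, 27)) = Rational(8, 27)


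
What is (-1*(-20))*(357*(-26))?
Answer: -185640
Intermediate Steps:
(-1*(-20))*(357*(-26)) = 20*(-9282) = -185640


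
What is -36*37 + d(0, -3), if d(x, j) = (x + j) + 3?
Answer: -1332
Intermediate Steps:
d(x, j) = 3 + j + x (d(x, j) = (j + x) + 3 = 3 + j + x)
-36*37 + d(0, -3) = -36*37 + (3 - 3 + 0) = -1332 + 0 = -1332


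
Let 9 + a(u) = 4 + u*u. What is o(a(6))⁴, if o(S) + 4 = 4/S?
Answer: 207360000/923521 ≈ 224.53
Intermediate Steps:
a(u) = -5 + u² (a(u) = -9 + (4 + u*u) = -9 + (4 + u²) = -5 + u²)
o(S) = -4 + 4/S
o(a(6))⁴ = (-4 + 4/(-5 + 6²))⁴ = (-4 + 4/(-5 + 36))⁴ = (-4 + 4/31)⁴ = (-120/31)⁴ = 207360000/923521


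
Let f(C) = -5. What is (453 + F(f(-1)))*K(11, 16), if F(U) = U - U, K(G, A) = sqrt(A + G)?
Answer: 1359*sqrt(3) ≈ 2353.9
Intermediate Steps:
F(U) = 0
(453 + F(f(-1)))*K(11, 16) = (453 + 0)*sqrt(16 + 11) = 453*sqrt(27) = 453*(3*sqrt(3)) = 1359*sqrt(3)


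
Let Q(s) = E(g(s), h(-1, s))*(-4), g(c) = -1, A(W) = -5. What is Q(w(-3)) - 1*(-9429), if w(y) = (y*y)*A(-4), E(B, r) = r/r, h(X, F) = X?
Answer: 9425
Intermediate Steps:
E(B, r) = 1
w(y) = -5*y² (w(y) = (y*y)*(-5) = y²*(-5) = -5*y²)
Q(s) = -4 (Q(s) = 1*(-4) = -4)
Q(w(-3)) - 1*(-9429) = -4 - 1*(-9429) = -4 + 9429 = 9425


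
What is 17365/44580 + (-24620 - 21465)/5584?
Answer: -97875157/12446736 ≈ -7.8635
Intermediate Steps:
17365/44580 + (-24620 - 21465)/5584 = 17365*(1/44580) - 46085*1/5584 = 3473/8916 - 46085/5584 = -97875157/12446736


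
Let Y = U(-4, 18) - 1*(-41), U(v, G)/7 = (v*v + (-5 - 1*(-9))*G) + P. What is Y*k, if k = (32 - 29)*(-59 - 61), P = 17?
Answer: -279360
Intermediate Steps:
U(v, G) = 119 + 7*v**2 + 28*G (U(v, G) = 7*((v*v + (-5 - 1*(-9))*G) + 17) = 7*((v**2 + (-5 + 9)*G) + 17) = 7*((v**2 + 4*G) + 17) = 7*(17 + v**2 + 4*G) = 119 + 7*v**2 + 28*G)
k = -360 (k = 3*(-120) = -360)
Y = 776 (Y = (119 + 7*(-4)**2 + 28*18) - 1*(-41) = (119 + 7*16 + 504) + 41 = (119 + 112 + 504) + 41 = 735 + 41 = 776)
Y*k = 776*(-360) = -279360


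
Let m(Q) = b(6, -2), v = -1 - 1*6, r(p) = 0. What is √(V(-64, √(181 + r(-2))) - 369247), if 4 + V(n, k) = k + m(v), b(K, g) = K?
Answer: √(-369245 + √181) ≈ 607.64*I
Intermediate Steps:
v = -7 (v = -1 - 6 = -7)
m(Q) = 6
V(n, k) = 2 + k (V(n, k) = -4 + (k + 6) = -4 + (6 + k) = 2 + k)
√(V(-64, √(181 + r(-2))) - 369247) = √((2 + √(181 + 0)) - 369247) = √((2 + √181) - 369247) = √(-369245 + √181)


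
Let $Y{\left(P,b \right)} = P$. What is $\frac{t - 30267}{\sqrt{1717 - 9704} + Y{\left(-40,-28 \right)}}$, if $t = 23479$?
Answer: $\frac{271520}{9587} + \frac{47516 i \sqrt{163}}{9587} \approx 28.322 + 63.278 i$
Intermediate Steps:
$\frac{t - 30267}{\sqrt{1717 - 9704} + Y{\left(-40,-28 \right)}} = \frac{23479 - 30267}{\sqrt{1717 - 9704} - 40} = - \frac{6788}{\sqrt{-7987} - 40} = - \frac{6788}{7 i \sqrt{163} - 40} = - \frac{6788}{-40 + 7 i \sqrt{163}}$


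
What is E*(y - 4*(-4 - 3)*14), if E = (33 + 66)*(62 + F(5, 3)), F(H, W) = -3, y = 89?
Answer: 2809521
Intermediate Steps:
E = 5841 (E = (33 + 66)*(62 - 3) = 99*59 = 5841)
E*(y - 4*(-4 - 3)*14) = 5841*(89 - 4*(-4 - 3)*14) = 5841*(89 - 4*(-7)*14) = 5841*(89 + 28*14) = 5841*(89 + 392) = 5841*481 = 2809521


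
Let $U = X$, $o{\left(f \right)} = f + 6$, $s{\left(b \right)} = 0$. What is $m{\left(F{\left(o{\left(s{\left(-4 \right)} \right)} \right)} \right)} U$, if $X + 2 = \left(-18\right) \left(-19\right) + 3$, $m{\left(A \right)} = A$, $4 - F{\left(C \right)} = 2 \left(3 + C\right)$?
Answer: $-4802$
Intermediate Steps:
$o{\left(f \right)} = 6 + f$
$F{\left(C \right)} = -2 - 2 C$ ($F{\left(C \right)} = 4 - 2 \left(3 + C\right) = 4 - \left(6 + 2 C\right) = -2 - 2 C$)
$X = 343$ ($X = -2 + \left(\left(-18\right) \left(-19\right) + 3\right) = -2 + \left(342 + 3\right) = -2 + 345 = 343$)
$U = 343$
$m{\left(F{\left(o{\left(s{\left(-4 \right)} \right)} \right)} \right)} U = \left(-2 - 2 \left(6 + 0\right)\right) 343 = \left(-2 - 12\right) 343 = \left(-14\right) 343 = -4802$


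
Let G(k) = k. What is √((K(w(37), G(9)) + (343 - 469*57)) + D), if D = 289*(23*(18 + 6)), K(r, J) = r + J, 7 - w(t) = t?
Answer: √133117 ≈ 364.85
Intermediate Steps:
w(t) = 7 - t
K(r, J) = J + r
D = 159528 (D = 289*(23*24) = 289*552 = 159528)
√((K(w(37), G(9)) + (343 - 469*57)) + D) = √(((9 + (7 - 1*37)) + (343 - 469*57)) + 159528) = √(((9 + (7 - 37)) + (343 - 26733)) + 159528) = √(((9 - 30) - 26390) + 159528) = √((-21 - 26390) + 159528) = √(-26411 + 159528) = √133117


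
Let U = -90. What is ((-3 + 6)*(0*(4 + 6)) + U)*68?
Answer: -6120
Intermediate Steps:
((-3 + 6)*(0*(4 + 6)) + U)*68 = ((-3 + 6)*(0*(4 + 6)) - 90)*68 = (3*(0*10) - 90)*68 = (3*0 - 90)*68 = (0 - 90)*68 = -90*68 = -6120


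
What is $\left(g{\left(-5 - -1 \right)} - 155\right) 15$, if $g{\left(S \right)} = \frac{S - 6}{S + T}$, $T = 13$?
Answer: $- \frac{7025}{3} \approx -2341.7$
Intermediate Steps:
$g{\left(S \right)} = \frac{-6 + S}{13 + S}$ ($g{\left(S \right)} = \frac{S - 6}{S + 13} = \frac{-6 + S}{13 + S}$)
$\left(g{\left(-5 - -1 \right)} - 155\right) 15 = \left(\frac{-6 - 4}{13 - 4} - 155\right) 15 = \left(\frac{1}{9} \left(-10\right) - 155\right) 15 = \left(- \frac{10}{9} - 155\right) 15 = \left(- \frac{1405}{9}\right) 15 = - \frac{7025}{3}$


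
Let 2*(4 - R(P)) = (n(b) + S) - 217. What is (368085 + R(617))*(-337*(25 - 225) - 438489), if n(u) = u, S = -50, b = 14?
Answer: -273281443359/2 ≈ -1.3664e+11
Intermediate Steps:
R(P) = 261/2 (R(P) = 4 - ((14 - 50) - 217)/2 = 4 - (-36 - 217)/2 = 4 - ½*(-253) = 4 + 253/2 = 261/2)
(368085 + R(617))*(-337*(25 - 225) - 438489) = (368085 + 261/2)*(-337*(25 - 225) - 438489) = 736431*(-337*(-200) - 438489)/2 = 736431*(67400 - 438489)/2 = (736431/2)*(-371089) = -273281443359/2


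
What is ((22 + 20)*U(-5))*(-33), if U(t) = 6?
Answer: -8316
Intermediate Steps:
((22 + 20)*U(-5))*(-33) = ((22 + 20)*6)*(-33) = (42*6)*(-33) = 252*(-33) = -8316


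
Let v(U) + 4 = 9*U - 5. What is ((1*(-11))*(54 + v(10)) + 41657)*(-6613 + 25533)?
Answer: 760054240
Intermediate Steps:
v(U) = -9 + 9*U (v(U) = -4 + (9*U - 5) = -4 + (-5 + 9*U) = -9 + 9*U)
((1*(-11))*(54 + v(10)) + 41657)*(-6613 + 25533) = ((1*(-11))*(54 + (-9 + 9*10)) + 41657)*(-6613 + 25533) = (-11*(54 + (-9 + 90)) + 41657)*18920 = (-11*(54 + 81) + 41657)*18920 = (-11*135 + 41657)*18920 = (-1485 + 41657)*18920 = 40172*18920 = 760054240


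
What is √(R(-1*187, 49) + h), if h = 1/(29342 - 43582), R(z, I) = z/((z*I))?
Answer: √12629990/24920 ≈ 0.14261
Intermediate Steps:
R(z, I) = 1/I (R(z, I) = z/((I*z)) = z*(1/(I*z)) = 1/I)
h = -1/14240 (h = 1/(-14240) = -1/14240 ≈ -7.0225e-5)
√(R(-1*187, 49) + h) = √(1/49 - 1/14240) = √(14191/697760) = √12629990/24920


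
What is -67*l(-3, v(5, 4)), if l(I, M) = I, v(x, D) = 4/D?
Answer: 201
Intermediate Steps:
-67*l(-3, v(5, 4)) = -67*(-3) = 201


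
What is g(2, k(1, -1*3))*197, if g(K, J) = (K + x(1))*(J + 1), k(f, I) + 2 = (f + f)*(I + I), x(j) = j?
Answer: -7683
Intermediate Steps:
k(f, I) = -2 + 4*I*f (k(f, I) = -2 + (f + f)*(I + I) = -2 + (2*f)*(2*I) = -2 + 4*I*f)
g(K, J) = (1 + J)*(1 + K) (g(K, J) = (K + 1)*(J + 1) = (1 + K)*(1 + J) = (1 + J)*(1 + K))
g(2, k(1, -1*3))*197 = (1 + (-2 + 4*(-1*3)*1) + 2 + (-2 + 4*(-1*3)*1)*2)*197 = (1 + (-2 + 4*(-3)*1) + 2 + (-2 + 4*(-3)*1)*2)*197 = (1 + (-2 - 12) + 2 + (-2 - 12)*2)*197 = (1 - 14 + 2 - 14*2)*197 = (1 - 14 + 2 - 28)*197 = -39*197 = -7683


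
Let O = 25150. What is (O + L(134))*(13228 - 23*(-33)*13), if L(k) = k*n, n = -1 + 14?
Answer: 621070740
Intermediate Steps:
n = 13
L(k) = 13*k (L(k) = k*13 = 13*k)
(O + L(134))*(13228 - 23*(-33)*13) = (25150 + 13*134)*(13228 - 23*(-33)*13) = (25150 + 1742)*(13228 + 759*13) = 26892*(13228 + 9867) = 26892*23095 = 621070740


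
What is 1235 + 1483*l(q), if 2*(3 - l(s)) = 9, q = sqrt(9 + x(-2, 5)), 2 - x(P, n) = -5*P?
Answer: -1979/2 ≈ -989.50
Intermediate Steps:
x(P, n) = 2 + 5*P (x(P, n) = 2 - (-5)*P = 2 + 5*P)
q = 1 (q = sqrt(9 + (2 + 5*(-2))) = sqrt(9 + (2 - 10)) = sqrt(9 - 8) = sqrt(1) = 1)
l(s) = -3/2 (l(s) = 3 - 1/2*9 = 3 - 9/2 = -3/2)
1235 + 1483*l(q) = 1235 + 1483*(-3/2) = 1235 - 4449/2 = -1979/2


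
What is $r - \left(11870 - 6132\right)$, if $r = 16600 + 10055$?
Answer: $20917$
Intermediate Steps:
$r = 26655$
$r - \left(11870 - 6132\right) = 26655 - \left(11870 - 6132\right) = 26655 - 5738 = 20917$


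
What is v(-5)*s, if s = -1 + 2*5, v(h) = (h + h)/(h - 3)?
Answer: 45/4 ≈ 11.250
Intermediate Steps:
v(h) = 2*h/(-3 + h) (v(h) = (2*h)/(-3 + h) = 2*h/(-3 + h))
s = 9 (s = -1 + 10 = 9)
v(-5)*s = (2*(-5)/(-3 - 5))*9 = (2*(-5)/(-8))*9 = (2*(-5)*(-1/8))*9 = (5/4)*9 = 45/4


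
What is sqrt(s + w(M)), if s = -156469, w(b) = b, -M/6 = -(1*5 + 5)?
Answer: I*sqrt(156409) ≈ 395.49*I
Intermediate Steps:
M = 60 (M = -(-6)*(1*5 + 5) = -(-6)*(5 + 5) = -(-6)*10 = -6*(-10) = 60)
sqrt(s + w(M)) = sqrt(-156469 + 60) = sqrt(-156409) = I*sqrt(156409)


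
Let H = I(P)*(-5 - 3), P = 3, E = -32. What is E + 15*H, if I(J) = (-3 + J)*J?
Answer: -32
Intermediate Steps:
I(J) = J*(-3 + J)
H = 0 (H = (3*(-3 + 3))*(-5 - 3) = (3*0)*(-8) = 0*(-8) = 0)
E + 15*H = -32 + 15*0 = -32 + 0 = -32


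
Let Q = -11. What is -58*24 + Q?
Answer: -1403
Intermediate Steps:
-58*24 + Q = -58*24 - 11 = -1392 - 11 = -1403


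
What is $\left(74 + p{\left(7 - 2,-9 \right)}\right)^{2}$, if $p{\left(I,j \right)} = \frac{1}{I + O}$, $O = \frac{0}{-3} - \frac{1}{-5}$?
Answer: $\frac{3721041}{676} \approx 5504.5$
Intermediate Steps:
$O = \frac{1}{5}$ ($O = 0 \left(- \frac{1}{3}\right) - - \frac{1}{5} = 0 + \frac{1}{5} = \frac{1}{5} \approx 0.2$)
$p{\left(I,j \right)} = \frac{1}{\frac{1}{5} + I}$ ($p{\left(I,j \right)} = \frac{1}{I + \frac{1}{5}} = \frac{1}{\frac{1}{5} + I}$)
$\left(74 + p{\left(7 - 2,-9 \right)}\right)^{2} = \left(74 + \frac{5}{1 + 5 \left(7 - 2\right)}\right)^{2} = \left(74 + \frac{5}{1 + 5 \cdot 5}\right)^{2} = \left(74 + \frac{5}{1 + 25}\right)^{2} = \left(74 + \frac{5}{26}\right)^{2} = \left(\frac{1929}{26}\right)^{2} = \frac{3721041}{676}$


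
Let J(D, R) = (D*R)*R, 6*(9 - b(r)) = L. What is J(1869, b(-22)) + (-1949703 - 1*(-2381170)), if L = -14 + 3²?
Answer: 7346267/12 ≈ 6.1219e+5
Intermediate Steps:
L = -5 (L = -14 + 9 = -5)
b(r) = 59/6 (b(r) = 9 - ⅙*(-5) = 9 + ⅚ = 59/6)
J(D, R) = D*R²
J(1869, b(-22)) + (-1949703 - 1*(-2381170)) = 1869*(59/6)² + (-1949703 - 1*(-2381170)) = 1869*(3481/36) + (-1949703 + 2381170) = 2168663/12 + 431467 = 7346267/12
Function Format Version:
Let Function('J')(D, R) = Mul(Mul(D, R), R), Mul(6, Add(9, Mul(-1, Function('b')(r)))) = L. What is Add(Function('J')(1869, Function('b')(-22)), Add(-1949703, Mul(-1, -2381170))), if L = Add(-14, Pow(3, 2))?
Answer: Rational(7346267, 12) ≈ 6.1219e+5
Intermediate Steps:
L = -5 (L = Add(-14, 9) = -5)
Function('b')(r) = Rational(59, 6) (Function('b')(r) = Add(9, Mul(Rational(-1, 6), -5)) = Add(9, Rational(5, 6)) = Rational(59, 6))
Function('J')(D, R) = Mul(D, Pow(R, 2))
Add(Function('J')(1869, Function('b')(-22)), Add(-1949703, Mul(-1, -2381170))) = Add(Mul(1869, Pow(Rational(59, 6), 2)), Add(-1949703, Mul(-1, -2381170))) = Add(Mul(1869, Rational(3481, 36)), Add(-1949703, 2381170)) = Add(Rational(2168663, 12), 431467) = Rational(7346267, 12)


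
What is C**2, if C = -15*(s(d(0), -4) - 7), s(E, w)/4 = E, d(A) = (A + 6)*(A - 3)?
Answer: 1404225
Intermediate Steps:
d(A) = (-3 + A)*(6 + A) (d(A) = (6 + A)*(-3 + A) = (-3 + A)*(6 + A))
s(E, w) = 4*E
C = 1185 (C = -15*(4*(-18 + 0**2 + 3*0) - 7) = -15*(4*(-18 + 0 + 0) - 7) = -15*(4*(-18) - 7) = -15*(-72 - 7) = -15*(-79) = 1185)
C**2 = 1185**2 = 1404225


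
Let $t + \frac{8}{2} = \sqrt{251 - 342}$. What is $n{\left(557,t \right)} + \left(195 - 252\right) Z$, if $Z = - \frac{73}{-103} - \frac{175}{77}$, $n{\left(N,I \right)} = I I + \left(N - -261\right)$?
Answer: $\frac{942823}{1133} - 8 i \sqrt{91} \approx 832.15 - 76.315 i$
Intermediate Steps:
$t = -4 + i \sqrt{91}$ ($t = -4 + \sqrt{251 - 342} = -4 + \sqrt{-91} = -4 + i \sqrt{91} \approx -4.0 + 9.5394 i$)
$n{\left(N,I \right)} = 261 + N + I^{2}$ ($n{\left(N,I \right)} = I^{2} + \left(N + 261\right) = I^{2} + \left(261 + N\right) = 261 + N + I^{2}$)
$Z = - \frac{1772}{1133}$ ($Z = \left(-73\right) \left(- \frac{1}{103}\right) - \frac{25}{11} = \frac{73}{103} - \frac{25}{11} = - \frac{1772}{1133} \approx -1.564$)
$n{\left(557,t \right)} + \left(195 - 252\right) Z = \left(261 + 557 + \left(-4 + i \sqrt{91}\right)^{2}\right) + \left(195 - 252\right) \left(- \frac{1772}{1133}\right) = \left(818 + \left(-4 + i \sqrt{91}\right)^{2}\right) - - \frac{101004}{1133} = \left(818 + \left(-4 + i \sqrt{91}\right)^{2}\right) + \frac{101004}{1133} = \frac{1027798}{1133} + \left(-4 + i \sqrt{91}\right)^{2}$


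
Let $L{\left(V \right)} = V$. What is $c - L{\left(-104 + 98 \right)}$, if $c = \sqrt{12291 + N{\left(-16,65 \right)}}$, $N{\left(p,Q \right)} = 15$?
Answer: $6 + \sqrt{12306} \approx 116.93$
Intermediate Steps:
$c = \sqrt{12306}$ ($c = \sqrt{12291 + 15} = \sqrt{12306} \approx 110.93$)
$c - L{\left(-104 + 98 \right)} = \sqrt{12306} - \left(-104 + 98\right) = \sqrt{12306} - -6 = \sqrt{12306} + 6 = 6 + \sqrt{12306}$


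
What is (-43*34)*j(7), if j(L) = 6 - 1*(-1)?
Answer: -10234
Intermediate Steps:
j(L) = 7 (j(L) = 6 + 1 = 7)
(-43*34)*j(7) = -43*34*7 = -1462*7 = -10234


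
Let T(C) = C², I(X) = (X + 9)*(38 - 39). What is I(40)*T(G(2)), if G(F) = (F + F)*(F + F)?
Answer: -12544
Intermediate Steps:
I(X) = -9 - X (I(X) = (9 + X)*(-1) = -9 - X)
G(F) = 4*F² (G(F) = (2*F)*(2*F) = 4*F²)
I(40)*T(G(2)) = (-9 - 1*40)*(4*2²)² = (-9 - 40)*(4*4)² = -49*16² = -49*256 = -12544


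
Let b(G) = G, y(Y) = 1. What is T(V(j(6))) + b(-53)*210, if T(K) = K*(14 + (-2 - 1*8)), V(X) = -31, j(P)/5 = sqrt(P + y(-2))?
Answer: -11254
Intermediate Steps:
j(P) = 5*sqrt(1 + P) (j(P) = 5*sqrt(P + 1) = 5*sqrt(1 + P))
T(K) = 4*K (T(K) = K*(14 + (-2 - 8)) = K*(14 - 10) = K*4 = 4*K)
T(V(j(6))) + b(-53)*210 = 4*(-31) - 53*210 = -124 - 11130 = -11254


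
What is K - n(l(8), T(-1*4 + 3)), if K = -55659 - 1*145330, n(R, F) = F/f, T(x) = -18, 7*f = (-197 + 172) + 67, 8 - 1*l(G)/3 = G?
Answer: -200986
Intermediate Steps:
l(G) = 24 - 3*G
f = 6 (f = ((-197 + 172) + 67)/7 = (-25 + 67)/7 = (1/7)*42 = 6)
n(R, F) = F/6
K = -200989 (K = -55659 - 145330 = -200989)
K - n(l(8), T(-1*4 + 3)) = -200989 - (-18)/6 = -200989 - 1*(-3) = -200989 + 3 = -200986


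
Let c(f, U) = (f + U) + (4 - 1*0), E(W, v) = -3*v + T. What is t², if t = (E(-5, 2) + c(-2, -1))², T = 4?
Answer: 1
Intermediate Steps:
E(W, v) = 4 - 3*v (E(W, v) = -3*v + 4 = 4 - 3*v)
c(f, U) = 4 + U + f (c(f, U) = (U + f) + (4 + 0) = (U + f) + 4 = 4 + U + f)
t = 1 (t = ((4 - 3*2) + (4 - 1 - 2))² = ((4 - 6) + 1)² = (-2 + 1)² = (-1)² = 1)
t² = 1² = 1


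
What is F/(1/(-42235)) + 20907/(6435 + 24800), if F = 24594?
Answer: -32444656252743/31235 ≈ -1.0387e+9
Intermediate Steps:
F/(1/(-42235)) + 20907/(6435 + 24800) = 24594/(1/(-42235)) + 20907/(6435 + 24800) = 24594/(-1/42235) + 20907/31235 = 24594*(-42235) + 20907*(1/31235) = -1038727590 + 20907/31235 = -32444656252743/31235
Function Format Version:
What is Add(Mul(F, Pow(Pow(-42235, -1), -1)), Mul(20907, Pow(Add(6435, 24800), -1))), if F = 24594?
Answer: Rational(-32444656252743, 31235) ≈ -1.0387e+9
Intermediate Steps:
Add(Mul(F, Pow(Pow(-42235, -1), -1)), Mul(20907, Pow(Add(6435, 24800), -1))) = Add(Mul(24594, Pow(Pow(-42235, -1), -1)), Mul(20907, Pow(Add(6435, 24800), -1))) = Add(Mul(24594, Pow(Rational(-1, 42235), -1)), Mul(20907, Pow(31235, -1))) = Add(Mul(24594, -42235), Mul(20907, Rational(1, 31235))) = Add(-1038727590, Rational(20907, 31235)) = Rational(-32444656252743, 31235)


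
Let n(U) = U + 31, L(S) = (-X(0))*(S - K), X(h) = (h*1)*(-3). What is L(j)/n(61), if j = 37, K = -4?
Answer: 0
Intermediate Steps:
X(h) = -3*h (X(h) = h*(-3) = -3*h)
L(S) = 0 (L(S) = (-(-3)*0)*(S - 1*(-4)) = (-1*0)*(S + 4) = 0*(4 + S) = 0)
n(U) = 31 + U
L(j)/n(61) = 0/(31 + 61) = 0/92 = 0*(1/92) = 0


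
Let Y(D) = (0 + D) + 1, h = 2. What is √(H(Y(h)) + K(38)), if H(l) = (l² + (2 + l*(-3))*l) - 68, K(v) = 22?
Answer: I*√58 ≈ 7.6158*I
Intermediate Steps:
Y(D) = 1 + D (Y(D) = D + 1 = 1 + D)
H(l) = -68 + l² + l*(2 - 3*l) (H(l) = (l² + (2 - 3*l)*l) - 68 = (l² + l*(2 - 3*l)) - 68 = -68 + l² + l*(2 - 3*l))
√(H(Y(h)) + K(38)) = √((-68 - 2*(1 + 2)² + 2*(1 + 2)) + 22) = √((-68 - 2*3² + 2*3) + 22) = √((-68 - 2*9 + 6) + 22) = √((-68 - 18 + 6) + 22) = √(-80 + 22) = √(-58) = I*√58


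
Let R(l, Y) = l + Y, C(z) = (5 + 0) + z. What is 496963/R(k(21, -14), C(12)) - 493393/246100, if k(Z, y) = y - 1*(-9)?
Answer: 7643542099/184575 ≈ 41412.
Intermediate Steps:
k(Z, y) = 9 + y (k(Z, y) = y + 9 = 9 + y)
C(z) = 5 + z
R(l, Y) = Y + l
496963/R(k(21, -14), C(12)) - 493393/246100 = 496963/((5 + 12) + (9 - 14)) - 493393/246100 = 496963/(17 - 5) - 493393*1/246100 = 496963/12 - 493393/246100 = 7643542099/184575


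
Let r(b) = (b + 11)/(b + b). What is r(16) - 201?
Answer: -6405/32 ≈ -200.16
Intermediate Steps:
r(b) = (11 + b)/(2*b) (r(b) = (11 + b)/((2*b)) = (11 + b)*(1/(2*b)) = (11 + b)/(2*b))
r(16) - 201 = (½)*(11 + 16)/16 - 201 = (½)*(1/16)*27 - 201 = 27/32 - 201 = -6405/32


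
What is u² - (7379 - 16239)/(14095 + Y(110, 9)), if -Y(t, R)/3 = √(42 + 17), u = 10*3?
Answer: 89463263150/99334247 + 13290*√59/99334247 ≈ 900.63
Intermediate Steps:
u = 30
Y(t, R) = -3*√59 (Y(t, R) = -3*√(42 + 17) = -3*√59)
u² - (7379 - 16239)/(14095 + Y(110, 9)) = 30² - (7379 - 16239)/(14095 - 3*√59) = 900 - (-8860)/(14095 - 3*√59) = 900 + 8860/(14095 - 3*√59)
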